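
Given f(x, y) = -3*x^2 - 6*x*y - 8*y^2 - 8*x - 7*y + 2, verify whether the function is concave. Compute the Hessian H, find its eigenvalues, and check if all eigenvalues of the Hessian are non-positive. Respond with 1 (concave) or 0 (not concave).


The Hessian of f(x,y) = -3*x^2 - 6*x*y - 8*y^2 - 8*x - 7*y + 2 is:
H = [[-6, -6], [-6, -16]]
Trace = -6 - 16 = -22
Determinant = -6*-16 - (-6)^2 = 60
Discriminant = (-22)^2 - 4*60 = 244.0
Eigenvalues: lambda_1 = -18.8102, lambda_2 = -3.1898
The function is concave.

1


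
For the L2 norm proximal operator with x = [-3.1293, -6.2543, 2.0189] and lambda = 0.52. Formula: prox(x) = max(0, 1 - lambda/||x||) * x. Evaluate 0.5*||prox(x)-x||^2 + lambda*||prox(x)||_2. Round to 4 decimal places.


Step 1: Compute ||x||.
||x|| = 7.2791
Step 2: Compute scaling factor.
scale = max(0, 1 - 0.52/7.2791) = 0.9286
Step 3: prox(x) = [-2.9057, -5.8075, 1.8747]
||prox(x)|| = 6.7591
Step 4: Proximal objective.
0.5*||prox-x||^2 = 0.1352
lambda*||prox|| = 3.5147
Total = 3.6499


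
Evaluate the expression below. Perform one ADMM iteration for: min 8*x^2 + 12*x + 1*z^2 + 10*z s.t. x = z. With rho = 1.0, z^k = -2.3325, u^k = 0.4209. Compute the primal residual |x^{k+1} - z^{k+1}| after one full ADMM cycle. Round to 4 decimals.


ADMM iteration with rho = 1.0, z^k = -2.3325, u^k = 0.4209
Step 1: x-update.
Minimize 8*x^2 + 12*x + (1.0/2)*(x + 2.3325 + 0.4209)^2
FOC: (2*8 + 1.0)*x = -12 + 1.0*(-2.3325 - 0.4209)
x^{k+1} = -0.8678
Step 2: z-update.
Minimize 1*z^2 + 10*z + (1.0/2)*(-0.8678 - z + 0.4209)^2
FOC: (2*1 + 1.0)*z = -10 + 1.0*(-0.8678 + 0.4209)
z^{k+1} = -3.4823
Step 3: u-update.
u^{k+1} = 0.4209 - 0.8678 + 3.4823 = 3.0354
Step 4: Primal residual = |-0.8678 + 3.4823| = 2.6145


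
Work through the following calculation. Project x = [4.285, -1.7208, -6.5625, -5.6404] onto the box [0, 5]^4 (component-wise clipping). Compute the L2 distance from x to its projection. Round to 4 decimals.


Project each component onto [0, 5].
clip(4.285) = 4.285, clip(-1.7208) = 0.0, clip(-6.5625) = 0.0, clip(-5.6404) = 0.0
Projection = [4.285, 0.0, 0.0, 0.0]
Squared diffs: [0.0, 2.9612, 43.0664, 31.8141]
Distance = sqrt(77.8417) = 8.8228


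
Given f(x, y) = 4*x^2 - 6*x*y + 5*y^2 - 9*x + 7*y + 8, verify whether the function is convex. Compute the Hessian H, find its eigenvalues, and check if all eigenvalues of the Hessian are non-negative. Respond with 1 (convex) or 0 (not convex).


The Hessian of f(x,y) = 4*x^2 - 6*x*y + 5*y^2 - 9*x + 7*y + 8 is:
H = [[8, -6], [-6, 10]]
Trace = 8 + 10 = 18
Determinant = 8*10 - (-6)^2 = 44
Discriminant = (18)^2 - 4*44 = 148.0
Eigenvalues: lambda_1 = 2.9172, lambda_2 = 15.0828
The function is convex.

1


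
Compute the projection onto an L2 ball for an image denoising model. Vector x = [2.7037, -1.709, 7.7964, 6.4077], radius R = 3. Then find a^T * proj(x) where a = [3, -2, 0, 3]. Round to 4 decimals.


Step 1: Compute ||x|| (intermediates to 6 decimals).
||x|| = sqrt(2.7037^2 + (-1.709)^2 + 7.7964^2 + 6.4077^2) = 10.586461
Step 2: Project.
Since ||x|| > R, scale = R/||x|| = 3/10.586461 = 0.283381, proj(x) = scale * x
proj(x) = [0.766177, -0.484298, 2.209352, 1.81582]
Step 3: Dot product.
a^T * proj(x) = 3*0.766177 - 2*(-0.484298) + 0*2.209352 + 3*1.81582 = 8.7146


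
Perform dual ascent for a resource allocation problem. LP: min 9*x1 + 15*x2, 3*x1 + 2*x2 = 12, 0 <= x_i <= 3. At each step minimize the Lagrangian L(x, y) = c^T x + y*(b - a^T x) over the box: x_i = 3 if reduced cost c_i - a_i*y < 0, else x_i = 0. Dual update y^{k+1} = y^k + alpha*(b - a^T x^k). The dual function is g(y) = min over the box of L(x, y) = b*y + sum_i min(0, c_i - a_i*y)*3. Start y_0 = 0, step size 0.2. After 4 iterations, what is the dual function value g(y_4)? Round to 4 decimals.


Dual ascent for LP: min 9*x1 + 15*x2, 3*x1 + 2*x2 = 12, 0 <= x_i <= 3
Step 1: y^k = 0.0, reduced costs: (9.0, 15.0)
  x^k = (0.0, 0.0), subgradient = b - a^T x = 12.0
  y^{k+1} = 0.0 + 0.2*12.0 = 2.4
Step 2: y^k = 2.4, reduced costs: (1.8, 10.2)
  x^k = (0.0, 0.0), subgradient = b - a^T x = 12.0
  y^{k+1} = 2.4 + 0.2*12.0 = 4.8
Step 3: y^k = 4.8, reduced costs: (-5.4, 5.4)
  x^k = (3.0, 0.0), subgradient = b - a^T x = 3.0
  y^{k+1} = 4.8 + 0.2*3.0 = 5.4
Step 4: y^k = 5.4, reduced costs: (-7.2, 4.2)
  x^k = (3.0, 0.0), subgradient = b - a^T x = 3.0
  y^{k+1} = 5.4 + 0.2*3.0 = 6.0
Dual objective at y_4 = 6.0: reduced costs (-9.0, 3.0), box minimizer x = (3.0, 0.0)
g(y_4) = b*y + (c1 - a1*y)*x1 + (c2 - a2*y)*x2 = 12*6.0 + (-9.0)*3.0 + 3.0*0.0 = 72.0 - 27.0 + 0.0 = 45.0


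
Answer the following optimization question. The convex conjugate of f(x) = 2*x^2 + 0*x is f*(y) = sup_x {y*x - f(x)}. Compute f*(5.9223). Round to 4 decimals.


f*(y) = sup_x {y*x - a*x^2 - b*x} = sup_x {(y-b)*x - a*x^2}
FOC: (y - b) - 2a*x = 0 => x* = (y - b)/(2a)
x* = (5.9223 - 0)/(2*2) = 1.4806
f*(5.9223) = (y-b)^2/(4a) = (5.9223 - 0)^2/(4*2)
= 35.0736/8 = 4.3842


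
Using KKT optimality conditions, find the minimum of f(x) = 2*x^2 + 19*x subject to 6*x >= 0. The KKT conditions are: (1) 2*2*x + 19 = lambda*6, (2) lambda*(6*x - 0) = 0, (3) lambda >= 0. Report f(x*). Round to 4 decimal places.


Step 1: Try lambda = 0 (constraint inactive).
x_unc = -19/(2*2) = -4.75
Check: 6*-4.75 = -28.5 < 0 -- violated!
Step 2: Constraint must be active: 6*x = 0
x* = 0/6 = 0.0
lambda = (2*2*0.0 + 19)/6 = 3.1667
Step 3: Compute optimal value.
f(x*) = 2*0.0^2 + 19*0.0 = 0.0


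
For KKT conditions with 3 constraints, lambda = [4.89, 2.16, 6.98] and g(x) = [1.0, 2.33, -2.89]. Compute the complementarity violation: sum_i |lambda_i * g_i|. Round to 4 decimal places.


KKT complementary slackness check:
lambda_1 * g_1 = 4.89 * 1.0 = 4.89
lambda_2 * g_2 = 2.16 * 2.33 = 5.0328
lambda_3 * g_3 = 6.98 * -2.89 = -20.1722
Total violation = 4.89 + 5.0328 + 20.1722 = 30.095


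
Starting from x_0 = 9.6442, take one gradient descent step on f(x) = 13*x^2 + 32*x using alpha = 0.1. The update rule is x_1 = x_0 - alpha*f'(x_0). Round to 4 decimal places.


We compute the gradient at x_0 and apply the update.
f'(x) = 26*x + 32
f'(9.6442) = 26*9.6442 + 32 = 282.7492
x_1 = 9.6442 - 0.1*282.7492 = -18.6307


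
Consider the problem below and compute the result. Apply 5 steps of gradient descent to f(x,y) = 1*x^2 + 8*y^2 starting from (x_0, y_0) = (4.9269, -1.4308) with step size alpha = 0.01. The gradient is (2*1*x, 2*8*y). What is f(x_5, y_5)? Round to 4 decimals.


Gradient descent on f(x,y) = 1*x^2 + 8*y^2.
Starting point: (4.9269, -1.4308), alpha = 0.01
Step 1: grad_x = 2*1*4.9269 = 9.8538, grad_y = 2*8*-1.4308 = -22.8928
  x_1 = 4.9269 - 0.01*9.8538 = 4.8284
  y_1 = -1.4308 - 0.01*-22.8928 = -1.2019
Step 2: grad_x = 2*1*4.8284 = 9.6567, grad_y = 2*8*-1.2019 = -19.23
  x_2 = 4.8284 - 0.01*9.6567 = 4.7318
  y_2 = -1.2019 - 0.01*-19.23 = -1.0096
Step 3: grad_x = 2*1*4.7318 = 9.4636, grad_y = 2*8*-1.0096 = -16.1532
  x_3 = 4.7318 - 0.01*9.4636 = 4.6372
  y_3 = -1.0096 - 0.01*-16.1532 = -0.848
Step 4: grad_x = 2*1*4.6372 = 9.2743, grad_y = 2*8*-0.848 = -13.5687
  x_4 = 4.6372 - 0.01*9.2743 = 4.5444
  y_4 = -0.848 - 0.01*-13.5687 = -0.7124
Step 5: grad_x = 2*1*4.5444 = 9.0888, grad_y = 2*8*-0.7124 = -11.3977
  x_5 = 4.5444 - 0.01*9.0888 = 4.4535
  y_5 = -0.7124 - 0.01*-11.3977 = -0.5984
f(4.4535, -0.5984) = 1*4.4535^2 + 8*(-0.5984)^2 = 22.6984


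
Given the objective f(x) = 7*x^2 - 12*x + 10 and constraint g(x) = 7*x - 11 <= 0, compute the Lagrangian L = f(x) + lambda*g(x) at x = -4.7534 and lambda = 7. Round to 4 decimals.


Step 1: Evaluate f(x).
f(-4.7534) = 7*(-4.7534)^2 - 12*(-4.7534) + 10 = 225.2045
Step 2: Evaluate g(x).
g(-4.7534) = 7*-4.7534 - 11 = -44.2738
Step 3: Compute Lagrangian.
L = 225.2045 + 7*-44.2738 = -84.7121


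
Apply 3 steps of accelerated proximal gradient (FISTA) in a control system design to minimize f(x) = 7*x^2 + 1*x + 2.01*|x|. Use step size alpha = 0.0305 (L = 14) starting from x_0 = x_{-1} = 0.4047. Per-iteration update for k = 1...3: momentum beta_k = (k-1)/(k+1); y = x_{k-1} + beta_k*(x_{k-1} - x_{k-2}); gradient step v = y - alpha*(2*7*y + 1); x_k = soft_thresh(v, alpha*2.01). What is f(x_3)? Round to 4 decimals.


FISTA on f(x) = 7*x^2 + 1*x + 2.01*|x|
L = 14, alpha = 0.0305
Iteration 1: beta = 0.0, y = 0.4047 + 0.0*(0.4047 - 0.4047) = 0.4047
  grad(y) = 6.6658, v = y - alpha*grad = 0.2014
  prox(v) = soft_thresh(0.2014, 0.0613) = 0.1401
Iteration 2: beta = 0.3333, y = 0.1401 + 0.3333*(0.1401 - 0.4047) = 0.0519
  grad(y) = 1.7264, v = y - alpha*grad = -0.0008
  prox(v) = soft_thresh(-0.0008, 0.0613) = 0.0
Iteration 3: beta = 0.5, y = 0.0 + 0.5*(0.0 - 0.1401) = -0.07
  grad(y) = 0.0194, v = y - alpha*grad = -0.0706
  prox(v) = soft_thresh(-0.0706, 0.0613) = -0.0093
f(x_3) = 7*(-0.0093)^2 + 1*(-0.0093) + 2.01*|-0.0093| = 0.01


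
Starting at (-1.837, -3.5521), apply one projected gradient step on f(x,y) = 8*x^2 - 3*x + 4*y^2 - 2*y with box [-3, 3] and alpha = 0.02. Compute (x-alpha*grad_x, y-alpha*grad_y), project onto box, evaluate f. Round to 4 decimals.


Step 1: Compute gradient at (-1.837, -3.5521).
grad_x = 2*8*-1.837 - 3 = -32.392
grad_y = 2*4*-3.5521 - 2 = -30.4168
Step 2: Gradient step.
x_raw = -1.837 - 0.02*-32.392 = -1.1892
y_raw = -3.5521 - 0.02*-30.4168 = -2.9438
Step 3: Project onto [-3, 3].
x_proj = clip(-1.1892) = -1.1892
y_proj = clip(-2.9438) = -2.9438
Step 4: Evaluate f.
f(-1.1892, -2.9438) = 55.4308


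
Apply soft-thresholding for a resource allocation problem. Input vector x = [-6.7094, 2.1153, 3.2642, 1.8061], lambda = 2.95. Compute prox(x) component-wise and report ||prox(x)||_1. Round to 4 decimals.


Soft-thresholding with lambda = 2.95:
prox(-6.7094) = sign(-6.7094)*max(|-6.7094| - 2.95, 0) = -3.7594
prox(2.1153) = sign(2.1153)*max(|2.1153| - 2.95, 0) = 0.0
prox(3.2642) = sign(3.2642)*max(|3.2642| - 2.95, 0) = 0.3142
prox(1.8061) = sign(1.8061)*max(|1.8061| - 2.95, 0) = 0.0
prox(x) = [-3.7594, 0.0, 0.3142, 0.0]
||prox(x)||_1 = 3.7594 + 0.0 + 0.3142 + 0.0 = 4.0736


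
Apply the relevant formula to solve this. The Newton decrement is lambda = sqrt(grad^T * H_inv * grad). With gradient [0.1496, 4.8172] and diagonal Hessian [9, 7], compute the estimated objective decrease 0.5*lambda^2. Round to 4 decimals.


Step 1: H is diagonal, so H^(-1) * g = [0.0166, 0.6882].
Step 2: g^T H^(-1) g = sum_i g_i^2 / H_ii
  = (0.1496)^2/9 + (4.8172)^2/7
  = 0.0025 + 3.3151 = 3.3175
Step 3: Objective decrease = 0.5 * g^T H^(-1) g = 1.6588


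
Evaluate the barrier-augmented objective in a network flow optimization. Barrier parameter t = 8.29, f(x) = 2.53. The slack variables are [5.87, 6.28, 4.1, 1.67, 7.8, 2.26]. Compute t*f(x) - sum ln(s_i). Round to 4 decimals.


Step 1: Compute log-barrier.
ln values: [1.7699, 1.8374, 1.411, 0.5128, 2.0541, 0.8154]
phi = -(1.7699 + 1.8374 + 1.411 + 0.5128 + 2.0541 + 0.8154) = -8.4005
Step 2: Compute augmented objective.
t*f(x) = 8.29*2.53 = 20.9737
Total = 20.9737 - 8.4005 = 12.5732


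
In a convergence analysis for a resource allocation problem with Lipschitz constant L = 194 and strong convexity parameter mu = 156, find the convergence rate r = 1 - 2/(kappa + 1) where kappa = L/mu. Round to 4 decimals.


Step 1: Compute the condition number.
kappa = L/mu = 194/156 = 1.2436
Step 2: Compute the convergence rate.
r = 1 - 2/(kappa + 1) = 1 - 2*mu/(L + mu) = (L - mu)/(L + mu) = 38/350 = 0.1086


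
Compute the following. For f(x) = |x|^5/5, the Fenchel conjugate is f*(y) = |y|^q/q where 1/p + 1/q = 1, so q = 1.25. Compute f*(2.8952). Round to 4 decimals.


The conjugate exponent q satisfies 1/p + 1/q = 1.
p = 5, so q = 5/(5 - 1) = 1.25
|y|^q = 2.8952^1.25 = 3.7766
f*(2.8952) = 3.7766 / 1.25 = 3.0213


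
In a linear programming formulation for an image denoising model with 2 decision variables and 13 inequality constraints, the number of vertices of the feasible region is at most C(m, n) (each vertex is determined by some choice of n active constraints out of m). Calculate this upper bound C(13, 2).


Each vertex corresponds to some choice of n active constraints out of m, so the number of vertices is at most C(m, n) = m! / (n!(m-n)!).
m = 13, n = 2
Numerator: 13 * 12
Denominator: 2! = 2
C(13, 2) = 78


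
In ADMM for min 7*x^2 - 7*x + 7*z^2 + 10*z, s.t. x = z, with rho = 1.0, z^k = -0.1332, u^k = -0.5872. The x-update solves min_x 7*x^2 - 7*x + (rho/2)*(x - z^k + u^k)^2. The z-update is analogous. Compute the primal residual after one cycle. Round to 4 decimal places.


ADMM iteration with rho = 1.0, z^k = -0.1332, u^k = -0.5872
Step 1: x-update.
Minimize 7*x^2 - 7*x + (1.0/2)*(x + 0.1332 - 0.5872)^2
FOC: (2*7 + 1.0)*x = 7 + 1.0*(-0.1332 + 0.5872)
x^{k+1} = 0.4969
Step 2: z-update.
Minimize 7*z^2 + 10*z + (1.0/2)*(0.4969 - z - 0.5872)^2
FOC: (2*7 + 1.0)*z = -10 + 1.0*(0.4969 - 0.5872)
z^{k+1} = -0.6727
Step 3: u-update.
u^{k+1} = -0.5872 + 0.4969 + 0.6727 = 0.5824
Step 4: Primal residual = |0.4969 + 0.6727| = 1.1696


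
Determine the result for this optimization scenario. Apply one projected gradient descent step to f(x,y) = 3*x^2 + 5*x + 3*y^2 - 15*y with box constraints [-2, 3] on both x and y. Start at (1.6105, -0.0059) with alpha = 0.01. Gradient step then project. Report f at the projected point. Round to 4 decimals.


Step 1: Compute gradient at (1.6105, -0.0059).
grad_x = 2*3*1.6105 + 5 = 14.663
grad_y = 2*3*-0.0059 - 15 = -15.0354
Step 2: Gradient step.
x_raw = 1.6105 - 0.01*14.663 = 1.4639
y_raw = -0.0059 - 0.01*-15.0354 = 0.1445
Step 3: Project onto [-2, 3].
x_proj = clip(1.4639) = 1.4639
y_proj = clip(0.1445) = 0.1445
Step 4: Evaluate f.
f(1.4639, 0.1445) = 11.6439


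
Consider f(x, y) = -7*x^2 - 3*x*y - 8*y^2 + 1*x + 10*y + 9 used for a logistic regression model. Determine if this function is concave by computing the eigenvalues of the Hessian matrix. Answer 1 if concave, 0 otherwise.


The Hessian of f(x,y) = -7*x^2 - 3*x*y - 8*y^2 + 1*x + 10*y + 9 is:
H = [[-14, -3], [-3, -16]]
Trace = -14 - 16 = -30
Determinant = -14*-16 - (-3)^2 = 215
Discriminant = (-30)^2 - 4*215 = 40.0
Eigenvalues: lambda_1 = -18.1623, lambda_2 = -11.8377
The function is concave.

1


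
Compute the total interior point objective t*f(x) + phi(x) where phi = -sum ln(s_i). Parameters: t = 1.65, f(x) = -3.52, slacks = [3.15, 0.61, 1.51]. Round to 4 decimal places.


Step 1: Compute log-barrier.
ln values: [1.1474, -0.4943, 0.4121]
phi = -(1.1474 - 0.4943 + 0.4121) = -1.0652
Step 2: Compute augmented objective.
t*f(x) = 1.65*-3.52 = -5.808
Total = -5.808 - 1.0652 = -6.8732


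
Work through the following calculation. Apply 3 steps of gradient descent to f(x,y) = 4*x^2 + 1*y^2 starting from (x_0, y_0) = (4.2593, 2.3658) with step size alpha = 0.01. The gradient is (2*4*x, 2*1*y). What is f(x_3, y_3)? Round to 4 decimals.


Gradient descent on f(x,y) = 4*x^2 + 1*y^2.
Starting point: (4.2593, 2.3658), alpha = 0.01
Step 1: grad_x = 2*4*4.2593 = 34.0744, grad_y = 2*1*2.3658 = 4.7316
  x_1 = 4.2593 - 0.01*34.0744 = 3.9186
  y_1 = 2.3658 - 0.01*4.7316 = 2.3185
Step 2: grad_x = 2*4*3.9186 = 31.3484, grad_y = 2*1*2.3185 = 4.637
  x_2 = 3.9186 - 0.01*31.3484 = 3.6051
  y_2 = 2.3185 - 0.01*4.637 = 2.2721
Step 3: grad_x = 2*4*3.6051 = 28.8406, grad_y = 2*1*2.2721 = 4.5442
  x_3 = 3.6051 - 0.01*28.8406 = 3.3167
  y_3 = 2.2721 - 0.01*4.5442 = 2.2267
f(3.3167, 2.2267) = 4*3.3167^2 + 1*2.2267^2 = 48.9592


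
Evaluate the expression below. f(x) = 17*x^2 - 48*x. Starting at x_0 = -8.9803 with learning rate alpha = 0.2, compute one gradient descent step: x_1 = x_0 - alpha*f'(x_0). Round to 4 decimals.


We compute the gradient at x_0 and apply the update.
f'(x) = 34*x - 48
f'(-8.9803) = 34*-8.9803 - 48 = -353.3302
x_1 = -8.9803 - 0.2*-353.3302 = 61.6857


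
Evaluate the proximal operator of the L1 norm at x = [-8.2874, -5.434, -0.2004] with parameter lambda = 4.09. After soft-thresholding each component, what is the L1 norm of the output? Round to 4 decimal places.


Soft-thresholding with lambda = 4.09:
prox(-8.2874) = sign(-8.2874)*max(|-8.2874| - 4.09, 0) = -4.1974
prox(-5.434) = sign(-5.434)*max(|-5.434| - 4.09, 0) = -1.344
prox(-0.2004) = sign(-0.2004)*max(|-0.2004| - 4.09, 0) = 0.0
prox(x) = [-4.1974, -1.344, 0.0]
||prox(x)||_1 = 4.1974 + 1.344 + 0.0 = 5.5414


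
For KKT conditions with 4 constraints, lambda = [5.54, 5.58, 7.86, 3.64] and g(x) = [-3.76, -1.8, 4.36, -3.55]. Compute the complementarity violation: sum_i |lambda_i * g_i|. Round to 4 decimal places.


KKT complementary slackness check:
lambda_1 * g_1 = 5.54 * -3.76 = -20.8304
lambda_2 * g_2 = 5.58 * -1.8 = -10.044
lambda_3 * g_3 = 7.86 * 4.36 = 34.2696
lambda_4 * g_4 = 3.64 * -3.55 = -12.922
Total violation = 20.8304 + 10.044 + 34.2696 + 12.922 = 78.066


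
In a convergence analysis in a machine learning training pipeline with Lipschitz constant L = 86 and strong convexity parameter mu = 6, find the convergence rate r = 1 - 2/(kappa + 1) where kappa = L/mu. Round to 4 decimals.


Step 1: Compute the condition number.
kappa = L/mu = 86/6 = 14.3333
Step 2: Compute the convergence rate.
r = 1 - 2/(kappa + 1) = 1 - 2*mu/(L + mu) = (L - mu)/(L + mu) = 80/92 = 0.8696


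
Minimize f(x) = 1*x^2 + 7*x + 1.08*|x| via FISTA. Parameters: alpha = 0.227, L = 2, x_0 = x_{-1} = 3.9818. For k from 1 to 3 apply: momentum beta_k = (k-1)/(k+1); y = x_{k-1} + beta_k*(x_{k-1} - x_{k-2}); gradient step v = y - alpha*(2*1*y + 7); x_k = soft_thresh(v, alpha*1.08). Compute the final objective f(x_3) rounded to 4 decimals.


FISTA on f(x) = 1*x^2 + 7*x + 1.08*|x|
L = 2, alpha = 0.227
Iteration 1: beta = 0.0, y = 3.9818 + 0.0*(3.9818 - 3.9818) = 3.9818
  grad(y) = 14.9636, v = y - alpha*grad = 0.5851
  prox(v) = soft_thresh(0.5851, 0.2452) = 0.3399
Iteration 2: beta = 0.3333, y = 0.3399 + 0.3333*(0.3399 - 3.9818) = -0.8741
  grad(y) = 5.2519, v = y - alpha*grad = -2.0662
  prox(v) = soft_thresh(-2.0662, 0.2452) = -1.8211
Iteration 3: beta = 0.5, y = -1.8211 + 0.5*(-1.8211 - 0.3399) = -2.9016
  grad(y) = 1.1969, v = y - alpha*grad = -3.1733
  prox(v) = soft_thresh(-3.1733, 0.2452) = -2.9281
f(x_3) = 1*(-2.9281)^2 + 7*(-2.9281) + 1.08*|-2.9281| = -8.7606


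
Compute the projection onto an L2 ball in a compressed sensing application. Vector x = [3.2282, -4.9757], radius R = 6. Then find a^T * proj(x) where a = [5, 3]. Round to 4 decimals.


Step 1: Compute ||x|| (intermediates to 6 decimals).
||x|| = sqrt(3.2282^2 + (-4.9757)^2) = 5.931177
Step 2: Project.
Since ||x|| <= R, proj = x (no scaling needed).
proj(x) = [3.2282, -4.9757]
Step 3: Dot product.
a^T * proj(x) = 5*3.2282 + 3*(-4.9757) = 1.2139


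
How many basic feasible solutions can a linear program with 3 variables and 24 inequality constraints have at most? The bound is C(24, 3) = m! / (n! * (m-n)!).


Each vertex corresponds to some choice of n active constraints out of m, so the number of vertices is at most C(m, n) = m! / (n!(m-n)!).
m = 24, n = 3
Numerator: 24 * 23 * 22
Denominator: 3! = 6
C(24, 3) = 2024


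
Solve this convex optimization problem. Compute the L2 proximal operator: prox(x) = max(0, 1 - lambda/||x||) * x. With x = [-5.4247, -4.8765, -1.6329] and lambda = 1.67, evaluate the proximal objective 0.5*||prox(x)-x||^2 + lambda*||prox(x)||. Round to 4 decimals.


Step 1: Compute ||x||.
||x|| = 7.4749
Step 2: Compute scaling factor.
scale = max(0, 1 - 1.67/7.4749) = 0.7766
Step 3: prox(x) = [-4.2127, -3.787, -1.2681]
||prox(x)|| = 5.8049
Step 4: Proximal objective.
0.5*||prox-x||^2 = 1.3945
lambda*||prox|| = 9.6942
Total = 11.0886


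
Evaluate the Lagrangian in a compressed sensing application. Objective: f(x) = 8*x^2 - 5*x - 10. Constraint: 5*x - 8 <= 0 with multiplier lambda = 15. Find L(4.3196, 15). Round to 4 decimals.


Step 1: Evaluate f(x).
f(4.3196) = 8*4.3196^2 - 5*4.3196 - 10 = 117.6736
Step 2: Evaluate g(x).
g(4.3196) = 5*4.3196 - 8 = 13.598
Step 3: Compute Lagrangian.
L = 117.6736 + 15*13.598 = 321.6436


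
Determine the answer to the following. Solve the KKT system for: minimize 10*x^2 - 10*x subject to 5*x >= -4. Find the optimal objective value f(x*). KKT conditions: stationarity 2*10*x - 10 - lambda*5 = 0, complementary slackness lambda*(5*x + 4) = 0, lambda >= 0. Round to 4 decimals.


Step 1: Try lambda = 0 (constraint inactive).
Stationarity: 2*10*x - 10 = 0
x* = 10/(2*10) = 0.5
Check constraint: 5*0.5 = 2.5 >= -4 -- satisfied.
Step 2: Compute optimal value.
f(x*) = 10*0.5^2 - 10*0.5 = -2.5


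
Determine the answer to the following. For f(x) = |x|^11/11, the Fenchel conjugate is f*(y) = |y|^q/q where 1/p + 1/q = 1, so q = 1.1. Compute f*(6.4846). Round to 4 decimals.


The conjugate exponent q satisfies 1/p + 1/q = 1.
p = 11, so q = 11/(11 - 1) = 1.1
|y|^q = 6.4846^1.1 = 7.8176
f*(6.4846) = 7.8176 / 1.1 = 7.1069


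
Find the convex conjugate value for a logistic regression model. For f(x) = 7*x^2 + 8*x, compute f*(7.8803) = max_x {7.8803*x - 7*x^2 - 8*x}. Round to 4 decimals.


f*(y) = sup_x {y*x - a*x^2 - b*x} = sup_x {(y-b)*x - a*x^2}
FOC: (y - b) - 2a*x = 0 => x* = (y - b)/(2a)
x* = (7.8803 - 8)/(2*7) = -0.0086
f*(7.8803) = (y-b)^2/(4a) = (7.8803 - 8)^2/(4*7)
= 0.0143/28 = 0.0005


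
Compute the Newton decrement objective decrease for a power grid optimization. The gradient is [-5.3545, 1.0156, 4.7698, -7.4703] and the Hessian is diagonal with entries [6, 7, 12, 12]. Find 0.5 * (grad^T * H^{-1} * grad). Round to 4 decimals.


Step 1: H is diagonal, so H^(-1) * g = [-0.8924, 0.1451, 0.3975, -0.6225].
Step 2: g^T H^(-1) g = sum_i g_i^2 / H_ii
  = (-5.3545)^2/6 + (1.0156)^2/7 + (4.7698)^2/12 + (-7.4703)^2/12
  = 4.7784 + 0.1473 + 1.8959 + 4.6504 = 11.4722
Step 3: Objective decrease = 0.5 * g^T H^(-1) g = 5.7361


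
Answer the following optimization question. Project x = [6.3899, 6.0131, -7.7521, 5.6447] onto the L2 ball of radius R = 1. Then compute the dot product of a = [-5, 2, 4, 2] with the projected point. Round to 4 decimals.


Step 1: Compute ||x|| (intermediates to 6 decimals).
||x|| = sqrt(6.3899^2 + 6.0131^2 + (-7.7521)^2 + 5.6447^2) = 12.997919
Step 2: Project.
Since ||x|| > R, scale = R/||x|| = 1/12.997919 = 0.076935, proj(x) = scale * x
proj(x) = [0.491607, 0.462618, -0.596408, 0.434275]
Step 3: Dot product.
a^T * proj(x) = -5*0.491607 + 2*0.462618 + 4*(-0.596408) + 2*0.434275 = -3.0499


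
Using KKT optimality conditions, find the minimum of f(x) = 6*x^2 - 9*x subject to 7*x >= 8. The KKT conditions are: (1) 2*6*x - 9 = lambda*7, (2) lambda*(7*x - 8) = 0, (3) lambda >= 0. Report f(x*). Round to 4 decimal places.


Step 1: Try lambda = 0 (constraint inactive).
x_unc = 9/(2*6) = 0.75
Check: 7*0.75 = 5.25 < 8 -- violated!
Step 2: Constraint must be active: 7*x = 8
x* = 8/7 = 1.1429 (rounded; the exact value 8/7 is used below)
lambda = (2*6*(8/7) - 9)/7 = 0.6735
Step 3: Compute optimal value.
f(x*) = 6*(8/7)^2 - 9*(8/7) = -2.449


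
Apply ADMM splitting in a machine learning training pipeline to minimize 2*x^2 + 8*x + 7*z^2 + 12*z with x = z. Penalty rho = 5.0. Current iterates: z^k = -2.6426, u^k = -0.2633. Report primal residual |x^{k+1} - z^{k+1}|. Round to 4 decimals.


ADMM iteration with rho = 5.0, z^k = -2.6426, u^k = -0.2633
Step 1: x-update.
Minimize 2*x^2 + 8*x + (5.0/2)*(x + 2.6426 - 0.2633)^2
FOC: (2*2 + 5.0)*x = -8 + 5.0*(-2.6426 + 0.2633)
x^{k+1} = -2.2107
Step 2: z-update.
Minimize 7*z^2 + 12*z + (5.0/2)*(-2.2107 - z - 0.2633)^2
FOC: (2*7 + 5.0)*z = -12 + 5.0*(-2.2107 - 0.2633)
z^{k+1} = -1.2826
Step 3: u-update.
u^{k+1} = -0.2633 - 2.2107 + 1.2826 = -1.1914
Step 4: Primal residual = |-2.2107 + 1.2826| = 0.9281


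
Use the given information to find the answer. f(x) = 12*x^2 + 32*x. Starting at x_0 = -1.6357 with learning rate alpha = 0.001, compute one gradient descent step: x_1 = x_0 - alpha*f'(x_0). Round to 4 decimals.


We compute the gradient at x_0 and apply the update.
f'(x) = 24*x + 32
f'(-1.6357) = 24*-1.6357 + 32 = -7.2568
x_1 = -1.6357 - 0.001*-7.2568 = -1.6284


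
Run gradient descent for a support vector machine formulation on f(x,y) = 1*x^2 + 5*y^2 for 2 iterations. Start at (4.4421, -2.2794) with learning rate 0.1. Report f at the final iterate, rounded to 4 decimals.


Gradient descent on f(x,y) = 1*x^2 + 5*y^2.
Starting point: (4.4421, -2.2794), alpha = 0.1
Step 1: grad_x = 2*1*4.4421 = 8.8842, grad_y = 2*5*-2.2794 = -22.794
  x_1 = 4.4421 - 0.1*8.8842 = 3.5537
  y_1 = -2.2794 - 0.1*-22.794 = 0.0
Step 2: grad_x = 2*1*3.5537 = 7.1074, grad_y = 2*5*0.0 = 0.0
  x_2 = 3.5537 - 0.1*7.1074 = 2.8429
  y_2 = 0.0 - 0.1*0.0 = 0.0
f(2.8429, 0.0) = 1*2.8429^2 + 5*0.0^2 = 8.0823


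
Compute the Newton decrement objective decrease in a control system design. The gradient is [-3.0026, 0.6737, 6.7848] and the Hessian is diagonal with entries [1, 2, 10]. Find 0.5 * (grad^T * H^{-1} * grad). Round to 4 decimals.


Step 1: H is diagonal, so H^(-1) * g = [-3.0026, 0.3369, 0.6785].
Step 2: g^T H^(-1) g = sum_i g_i^2 / H_ii
  = (-3.0026)^2/1 + (0.6737)^2/2 + (6.7848)^2/10
  = 9.0156 + 0.2269 + 4.6034 = 13.8459
Step 3: Objective decrease = 0.5 * g^T H^(-1) g = 6.9229


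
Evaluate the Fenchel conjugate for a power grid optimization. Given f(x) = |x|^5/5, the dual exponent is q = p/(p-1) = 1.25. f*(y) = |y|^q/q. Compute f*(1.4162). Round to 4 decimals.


The conjugate exponent q satisfies 1/p + 1/q = 1.
p = 5, so q = 5/(5 - 1) = 1.25
|y|^q = 1.4162^1.25 = 1.5449
f*(1.4162) = 1.5449 / 1.25 = 1.2359


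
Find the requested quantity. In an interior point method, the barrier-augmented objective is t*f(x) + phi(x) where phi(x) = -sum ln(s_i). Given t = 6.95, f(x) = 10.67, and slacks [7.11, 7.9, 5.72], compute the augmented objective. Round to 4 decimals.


Step 1: Compute log-barrier.
ln values: [1.9615, 2.0669, 1.744]
phi = -(1.9615 + 2.0669 + 1.744) = -5.7723
Step 2: Compute augmented objective.
t*f(x) = 6.95*10.67 = 74.1565
Total = 74.1565 - 5.7723 = 68.3842


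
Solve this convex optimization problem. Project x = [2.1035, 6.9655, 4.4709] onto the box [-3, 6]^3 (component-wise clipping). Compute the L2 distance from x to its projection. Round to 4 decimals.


Project each component onto [-3, 6].
clip(2.1035) = 2.1035, clip(6.9655) = 6.0, clip(4.4709) = 4.4709
Projection = [2.1035, 6.0, 4.4709]
Squared diffs: [0.0, 0.9322, 0.0]
Distance = sqrt(0.9322) = 0.9655


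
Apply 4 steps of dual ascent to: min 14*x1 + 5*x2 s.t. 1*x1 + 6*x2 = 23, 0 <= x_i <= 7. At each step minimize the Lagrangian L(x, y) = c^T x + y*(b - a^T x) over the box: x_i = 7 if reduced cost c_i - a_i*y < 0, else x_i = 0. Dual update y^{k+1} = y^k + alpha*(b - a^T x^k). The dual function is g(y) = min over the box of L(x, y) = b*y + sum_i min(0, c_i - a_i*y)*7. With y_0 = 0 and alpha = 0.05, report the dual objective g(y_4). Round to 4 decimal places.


Dual ascent for LP: min 14*x1 + 5*x2, 1*x1 + 6*x2 = 23, 0 <= x_i <= 7
Step 1: y^k = 0.0, reduced costs: (14.0, 5.0)
  x^k = (0.0, 0.0), subgradient = b - a^T x = 23.0
  y^{k+1} = 0.0 + 0.05*23.0 = 1.15
Step 2: y^k = 1.15, reduced costs: (12.85, -1.9)
  x^k = (0.0, 7.0), subgradient = b - a^T x = -19.0
  y^{k+1} = 1.15 + 0.05*-19.0 = 0.2
Step 3: y^k = 0.2, reduced costs: (13.8, 3.8)
  x^k = (0.0, 0.0), subgradient = b - a^T x = 23.0
  y^{k+1} = 0.2 + 0.05*23.0 = 1.35
Step 4: y^k = 1.35, reduced costs: (12.65, -3.1)
  x^k = (0.0, 7.0), subgradient = b - a^T x = -19.0
  y^{k+1} = 1.35 + 0.05*-19.0 = 0.4
Dual objective at y_4 = 0.4: reduced costs (13.6, 2.6), box minimizer x = (0.0, 0.0)
g(y_4) = b*y + (c1 - a1*y)*x1 + (c2 - a2*y)*x2 = 23*0.4 + 13.6*0.0 + 2.6*0.0 = 9.2 + 0.0 + 0.0 = 9.2


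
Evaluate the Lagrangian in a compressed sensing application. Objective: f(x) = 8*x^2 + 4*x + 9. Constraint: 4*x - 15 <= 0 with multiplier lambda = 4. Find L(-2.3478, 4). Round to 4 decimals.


Step 1: Evaluate f(x).
f(-2.3478) = 8*(-2.3478)^2 + 4*(-2.3478) + 9 = 43.7061
Step 2: Evaluate g(x).
g(-2.3478) = 4*-2.3478 - 15 = -24.3912
Step 3: Compute Lagrangian.
L = 43.7061 + 4*-24.3912 = -53.8587


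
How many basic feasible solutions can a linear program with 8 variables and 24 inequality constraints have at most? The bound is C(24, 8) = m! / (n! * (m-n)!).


Each vertex corresponds to some choice of n active constraints out of m, so the number of vertices is at most C(m, n) = m! / (n!(m-n)!).
m = 24, n = 8
Numerator: 24 * 23 * 22 * 21 * 20 * 19 * 18 * 17
Denominator: 8! = 40320
C(24, 8) = 735471


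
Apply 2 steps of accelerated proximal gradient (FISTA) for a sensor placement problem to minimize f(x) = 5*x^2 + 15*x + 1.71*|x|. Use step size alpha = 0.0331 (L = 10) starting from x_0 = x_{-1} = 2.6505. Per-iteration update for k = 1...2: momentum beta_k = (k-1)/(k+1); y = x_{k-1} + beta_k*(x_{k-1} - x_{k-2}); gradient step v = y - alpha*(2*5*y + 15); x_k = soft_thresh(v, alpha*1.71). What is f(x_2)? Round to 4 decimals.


FISTA on f(x) = 5*x^2 + 15*x + 1.71*|x|
L = 10, alpha = 0.0331
Iteration 1: beta = 0.0, y = 2.6505 + 0.0*(2.6505 - 2.6505) = 2.6505
  grad(y) = 41.505, v = y - alpha*grad = 1.2767
  prox(v) = soft_thresh(1.2767, 0.0566) = 1.2201
Iteration 2: beta = 0.3333, y = 1.2201 + 0.3333*(1.2201 - 2.6505) = 0.7433
  grad(y) = 22.4328, v = y - alpha*grad = 0.0008
  prox(v) = soft_thresh(0.0008, 0.0566) = 0.0
f(x_2) = 5*0.0^2 + 15*0.0 + 1.71*|0.0| = 0.0


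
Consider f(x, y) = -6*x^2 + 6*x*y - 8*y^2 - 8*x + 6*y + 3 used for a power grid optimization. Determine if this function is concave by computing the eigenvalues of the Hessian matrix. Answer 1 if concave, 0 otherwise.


The Hessian of f(x,y) = -6*x^2 + 6*x*y - 8*y^2 - 8*x + 6*y + 3 is:
H = [[-12, 6], [6, -16]]
Trace = -12 - 16 = -28
Determinant = -12*-16 - (6)^2 = 156
Discriminant = (-28)^2 - 4*156 = 160.0
Eigenvalues: lambda_1 = -20.3246, lambda_2 = -7.6754
The function is concave.

1


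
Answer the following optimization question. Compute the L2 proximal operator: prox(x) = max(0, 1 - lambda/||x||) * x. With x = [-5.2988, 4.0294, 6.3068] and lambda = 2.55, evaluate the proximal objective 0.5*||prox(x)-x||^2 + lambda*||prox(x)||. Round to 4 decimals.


Step 1: Compute ||x||.
||x|| = 9.17
Step 2: Compute scaling factor.
scale = max(0, 1 - 2.55/9.17) = 0.7219
Step 3: prox(x) = [-3.8253, 2.9089, 4.553]
||prox(x)|| = 6.62
Step 4: Proximal objective.
0.5*||prox-x||^2 = 3.2513
lambda*||prox|| = 16.881
Total = 20.1323


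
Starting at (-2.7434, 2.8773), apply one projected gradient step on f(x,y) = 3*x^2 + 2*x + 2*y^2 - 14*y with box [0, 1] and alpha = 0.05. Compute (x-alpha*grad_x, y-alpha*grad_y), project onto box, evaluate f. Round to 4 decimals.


Step 1: Compute gradient at (-2.7434, 2.8773).
grad_x = 2*3*-2.7434 + 2 = -14.4604
grad_y = 2*2*2.8773 - 14 = -2.4908
Step 2: Gradient step.
x_raw = -2.7434 - 0.05*-14.4604 = -2.0204
y_raw = 2.8773 - 0.05*-2.4908 = 3.0018
Step 3: Project onto [0, 1].
x_proj = clip(-2.0204) = 0.0
y_proj = clip(3.0018) = 1.0
Step 4: Evaluate f.
f(0.0, 1.0) = -12.0


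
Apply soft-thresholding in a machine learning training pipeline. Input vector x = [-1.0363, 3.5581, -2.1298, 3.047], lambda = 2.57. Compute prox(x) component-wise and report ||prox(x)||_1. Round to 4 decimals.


Soft-thresholding with lambda = 2.57:
prox(-1.0363) = sign(-1.0363)*max(|-1.0363| - 2.57, 0) = 0.0
prox(3.5581) = sign(3.5581)*max(|3.5581| - 2.57, 0) = 0.9881
prox(-2.1298) = sign(-2.1298)*max(|-2.1298| - 2.57, 0) = 0.0
prox(3.047) = sign(3.047)*max(|3.047| - 2.57, 0) = 0.477
prox(x) = [0.0, 0.9881, 0.0, 0.477]
||prox(x)||_1 = 0.0 + 0.9881 + 0.0 + 0.477 = 1.4651


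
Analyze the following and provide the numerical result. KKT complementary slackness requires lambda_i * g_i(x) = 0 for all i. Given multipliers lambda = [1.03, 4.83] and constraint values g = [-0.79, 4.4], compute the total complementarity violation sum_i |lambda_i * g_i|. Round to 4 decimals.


KKT complementary slackness check:
lambda_1 * g_1 = 1.03 * -0.79 = -0.8137
lambda_2 * g_2 = 4.83 * 4.4 = 21.252
Total violation = 0.8137 + 21.252 = 22.0657


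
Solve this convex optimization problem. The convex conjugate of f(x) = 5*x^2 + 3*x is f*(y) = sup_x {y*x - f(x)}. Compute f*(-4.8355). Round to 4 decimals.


f*(y) = sup_x {y*x - a*x^2 - b*x} = sup_x {(y-b)*x - a*x^2}
FOC: (y - b) - 2a*x = 0 => x* = (y - b)/(2a)
x* = (-4.8355 - 3)/(2*5) = -0.7836
f*(-4.8355) = (y-b)^2/(4a) = (-4.8355 - 3)^2/(4*5)
= 61.3951/20 = 3.0698


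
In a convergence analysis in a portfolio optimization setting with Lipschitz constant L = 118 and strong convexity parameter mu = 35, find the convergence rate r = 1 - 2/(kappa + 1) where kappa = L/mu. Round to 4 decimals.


Step 1: Compute the condition number.
kappa = L/mu = 118/35 = 3.3714
Step 2: Compute the convergence rate.
r = 1 - 2/(kappa + 1) = 1 - 2*mu/(L + mu) = (L - mu)/(L + mu) = 83/153 = 0.5425


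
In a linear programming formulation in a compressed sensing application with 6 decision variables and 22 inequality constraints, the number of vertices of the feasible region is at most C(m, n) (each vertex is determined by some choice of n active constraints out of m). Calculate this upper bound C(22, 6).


Each vertex corresponds to some choice of n active constraints out of m, so the number of vertices is at most C(m, n) = m! / (n!(m-n)!).
m = 22, n = 6
Numerator: 22 * 21 * 20 * 19 * 18 * 17
Denominator: 6! = 720
C(22, 6) = 74613


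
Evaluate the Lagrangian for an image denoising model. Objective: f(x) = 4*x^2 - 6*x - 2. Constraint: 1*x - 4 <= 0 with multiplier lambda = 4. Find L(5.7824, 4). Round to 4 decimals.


Step 1: Evaluate f(x).
f(5.7824) = 4*5.7824^2 - 6*5.7824 - 2 = 97.0502
Step 2: Evaluate g(x).
g(5.7824) = 1*5.7824 - 4 = 1.7824
Step 3: Compute Lagrangian.
L = 97.0502 + 4*1.7824 = 104.1798


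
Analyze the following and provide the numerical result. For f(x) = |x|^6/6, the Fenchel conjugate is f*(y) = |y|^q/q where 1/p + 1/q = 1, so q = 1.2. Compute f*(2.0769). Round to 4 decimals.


The conjugate exponent q satisfies 1/p + 1/q = 1.
p = 6, so q = 6/(6 - 1) = 1.2
|y|^q = 2.0769^1.2 = 2.4038
f*(2.0769) = 2.4038 / 1.2 = 2.0032


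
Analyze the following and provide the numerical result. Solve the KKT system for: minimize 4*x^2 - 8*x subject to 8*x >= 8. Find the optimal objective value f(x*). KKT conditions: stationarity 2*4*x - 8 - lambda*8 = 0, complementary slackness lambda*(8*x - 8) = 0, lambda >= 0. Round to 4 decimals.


Step 1: Try lambda = 0 (constraint inactive).
Stationarity: 2*4*x - 8 = 0
x* = 8/(2*4) = 1.0
Check constraint: 8*1.0 = 8.0 >= 8 -- satisfied.
Step 2: Compute optimal value.
f(x*) = 4*1.0^2 - 8*1.0 = -4.0


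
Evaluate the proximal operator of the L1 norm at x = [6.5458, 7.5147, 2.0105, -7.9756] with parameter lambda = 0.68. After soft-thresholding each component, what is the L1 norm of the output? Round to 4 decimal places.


Soft-thresholding with lambda = 0.68:
prox(6.5458) = sign(6.5458)*max(|6.5458| - 0.68, 0) = 5.8658
prox(7.5147) = sign(7.5147)*max(|7.5147| - 0.68, 0) = 6.8347
prox(2.0105) = sign(2.0105)*max(|2.0105| - 0.68, 0) = 1.3305
prox(-7.9756) = sign(-7.9756)*max(|-7.9756| - 0.68, 0) = -7.2956
prox(x) = [5.8658, 6.8347, 1.3305, -7.2956]
||prox(x)||_1 = 5.8658 + 6.8347 + 1.3305 + 7.2956 = 21.3266


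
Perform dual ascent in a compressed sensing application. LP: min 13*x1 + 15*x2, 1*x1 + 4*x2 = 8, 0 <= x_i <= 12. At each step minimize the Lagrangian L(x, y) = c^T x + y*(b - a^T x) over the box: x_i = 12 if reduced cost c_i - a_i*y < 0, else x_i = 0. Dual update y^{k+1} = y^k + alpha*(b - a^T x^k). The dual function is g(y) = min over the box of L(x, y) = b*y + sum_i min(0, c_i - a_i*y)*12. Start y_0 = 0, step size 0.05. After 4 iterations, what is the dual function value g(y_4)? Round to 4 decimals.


Dual ascent for LP: min 13*x1 + 15*x2, 1*x1 + 4*x2 = 8, 0 <= x_i <= 12
Step 1: y^k = 0.0, reduced costs: (13.0, 15.0)
  x^k = (0.0, 0.0), subgradient = b - a^T x = 8.0
  y^{k+1} = 0.0 + 0.05*8.0 = 0.4
Step 2: y^k = 0.4, reduced costs: (12.6, 13.4)
  x^k = (0.0, 0.0), subgradient = b - a^T x = 8.0
  y^{k+1} = 0.4 + 0.05*8.0 = 0.8
Step 3: y^k = 0.8, reduced costs: (12.2, 11.8)
  x^k = (0.0, 0.0), subgradient = b - a^T x = 8.0
  y^{k+1} = 0.8 + 0.05*8.0 = 1.2
Step 4: y^k = 1.2, reduced costs: (11.8, 10.2)
  x^k = (0.0, 0.0), subgradient = b - a^T x = 8.0
  y^{k+1} = 1.2 + 0.05*8.0 = 1.6
Dual objective at y_4 = 1.6: reduced costs (11.4, 8.6), box minimizer x = (0.0, 0.0)
g(y_4) = b*y + (c1 - a1*y)*x1 + (c2 - a2*y)*x2 = 8*1.6 + 11.4*0.0 + 8.6*0.0 = 12.8 + 0.0 + 0.0 = 12.8


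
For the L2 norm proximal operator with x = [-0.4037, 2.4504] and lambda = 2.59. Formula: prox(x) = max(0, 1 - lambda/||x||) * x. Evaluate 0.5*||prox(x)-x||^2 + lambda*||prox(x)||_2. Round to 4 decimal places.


Step 1: Compute ||x||.
||x|| = 2.4834
Step 2: Compute scaling factor.
scale = max(0, 1 - 2.59/2.4834) = 0.0
Step 3: prox(x) = [-0.0, 0.0]
||prox(x)|| = 0.0
Step 4: Proximal objective.
0.5*||prox-x||^2 = 3.0837
lambda*||prox|| = 0.0
Total = 3.0837


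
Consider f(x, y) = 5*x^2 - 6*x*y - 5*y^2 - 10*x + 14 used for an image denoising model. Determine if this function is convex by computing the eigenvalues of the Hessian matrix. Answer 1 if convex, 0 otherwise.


The Hessian of f(x,y) = 5*x^2 - 6*x*y - 5*y^2 - 10*x + 14 is:
H = [[10, -6], [-6, -10]]
Trace = 10 - 10 = 0
Determinant = 10*-10 - (-6)^2 = -136
Discriminant = (0)^2 - 4*-136 = 544.0
Eigenvalues: lambda_1 = -11.6619, lambda_2 = 11.6619
The function is not convex.

0


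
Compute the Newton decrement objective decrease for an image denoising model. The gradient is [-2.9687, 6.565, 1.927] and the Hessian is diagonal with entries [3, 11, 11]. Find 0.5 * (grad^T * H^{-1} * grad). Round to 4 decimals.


Step 1: H is diagonal, so H^(-1) * g = [-0.9896, 0.5968, 0.1752].
Step 2: g^T H^(-1) g = sum_i g_i^2 / H_ii
  = (-2.9687)^2/3 + (6.565)^2/11 + (1.927)^2/11
  = 2.9377 + 3.9181 + 0.3376 = 7.1934
Step 3: Objective decrease = 0.5 * g^T H^(-1) g = 3.5967


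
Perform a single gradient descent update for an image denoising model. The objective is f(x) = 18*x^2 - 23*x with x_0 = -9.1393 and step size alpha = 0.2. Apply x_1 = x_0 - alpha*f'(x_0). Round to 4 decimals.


We compute the gradient at x_0 and apply the update.
f'(x) = 36*x - 23
f'(-9.1393) = 36*-9.1393 - 23 = -352.0148
x_1 = -9.1393 - 0.2*-352.0148 = 61.2637


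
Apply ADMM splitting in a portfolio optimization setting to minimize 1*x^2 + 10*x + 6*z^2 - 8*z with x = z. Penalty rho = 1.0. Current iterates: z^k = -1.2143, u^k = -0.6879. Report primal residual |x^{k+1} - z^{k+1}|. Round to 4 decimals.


ADMM iteration with rho = 1.0, z^k = -1.2143, u^k = -0.6879
Step 1: x-update.
Minimize 1*x^2 + 10*x + (1.0/2)*(x + 1.2143 - 0.6879)^2
FOC: (2*1 + 1.0)*x = -10 + 1.0*(-1.2143 + 0.6879)
x^{k+1} = -3.5088
Step 2: z-update.
Minimize 6*z^2 - 8*z + (1.0/2)*(-3.5088 - z - 0.6879)^2
FOC: (2*6 + 1.0)*z = 8 + 1.0*(-3.5088 - 0.6879)
z^{k+1} = 0.2926
Step 3: u-update.
u^{k+1} = -0.6879 - 3.5088 - 0.2926 = -4.4893
Step 4: Primal residual = |-3.5088 - 0.2926| = 3.8014


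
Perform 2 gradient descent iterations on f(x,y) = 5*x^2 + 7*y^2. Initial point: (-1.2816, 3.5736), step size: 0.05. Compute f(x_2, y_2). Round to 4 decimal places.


Gradient descent on f(x,y) = 5*x^2 + 7*y^2.
Starting point: (-1.2816, 3.5736), alpha = 0.05
Step 1: grad_x = 2*5*-1.2816 = -12.816, grad_y = 2*7*3.5736 = 50.0304
  x_1 = -1.2816 - 0.05*-12.816 = -0.6408
  y_1 = 3.5736 - 0.05*50.0304 = 1.0721
Step 2: grad_x = 2*5*-0.6408 = -6.408, grad_y = 2*7*1.0721 = 15.0091
  x_2 = -0.6408 - 0.05*-6.408 = -0.3204
  y_2 = 1.0721 - 0.05*15.0091 = 0.3216
f(-0.3204, 0.3216) = 5*(-0.3204)^2 + 7*0.3216^2 = 1.2374


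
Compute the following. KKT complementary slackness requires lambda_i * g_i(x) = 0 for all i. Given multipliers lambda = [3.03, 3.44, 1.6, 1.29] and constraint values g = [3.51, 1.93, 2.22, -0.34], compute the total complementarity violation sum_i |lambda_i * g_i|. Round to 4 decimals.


KKT complementary slackness check:
lambda_1 * g_1 = 3.03 * 3.51 = 10.6353
lambda_2 * g_2 = 3.44 * 1.93 = 6.6392
lambda_3 * g_3 = 1.6 * 2.22 = 3.552
lambda_4 * g_4 = 1.29 * -0.34 = -0.4386
Total violation = 10.6353 + 6.6392 + 3.552 + 0.4386 = 21.2651


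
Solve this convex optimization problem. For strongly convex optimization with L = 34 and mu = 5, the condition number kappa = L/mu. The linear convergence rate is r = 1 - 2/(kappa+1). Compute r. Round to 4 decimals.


Step 1: Compute the condition number.
kappa = L/mu = 34/5 = 6.8
Step 2: Compute the convergence rate.
r = 1 - 2/(kappa + 1) = 1 - 2*mu/(L + mu) = (L - mu)/(L + mu) = 29/39 = 0.7436
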